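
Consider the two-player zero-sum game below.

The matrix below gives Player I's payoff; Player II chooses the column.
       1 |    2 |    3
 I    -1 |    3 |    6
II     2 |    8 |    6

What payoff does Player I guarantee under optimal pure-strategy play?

2

Row minima: -1, 2 → Player I's maximin is 2.
Column maxima: 2, 8, 6 → Player II's minimax is 2.
They coincide at (II, 1), so the value is 2.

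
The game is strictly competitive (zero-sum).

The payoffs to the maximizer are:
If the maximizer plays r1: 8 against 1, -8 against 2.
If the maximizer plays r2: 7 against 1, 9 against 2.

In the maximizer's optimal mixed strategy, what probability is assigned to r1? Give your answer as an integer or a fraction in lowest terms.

1/9

Row minima are -8 and 7, so the maximizer's maximin is 7; column maxima are 8 and 9, so the minimizer's minimax is 8. These differ, so the equilibrium is in mixed strategies.
Let the maximizer play r1 with probability p. The minimizer is indifferent when 8p + 7(1−p) = −8p + 9(1−p), giving p = 1/9.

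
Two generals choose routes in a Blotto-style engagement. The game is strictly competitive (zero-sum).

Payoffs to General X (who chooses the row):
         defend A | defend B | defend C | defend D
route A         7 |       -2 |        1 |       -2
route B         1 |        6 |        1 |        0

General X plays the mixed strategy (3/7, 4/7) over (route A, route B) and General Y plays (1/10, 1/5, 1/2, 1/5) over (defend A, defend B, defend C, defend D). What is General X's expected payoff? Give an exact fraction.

6/5

Against (1/10, 1/5, 1/2, 1/5), each row's expected payoff is route A: 2/5; route B: 9/5.
Taking the (3/7, 4/7)-weighted average: (3/7)·(2/5) + (4/7)·(9/5) = 6/5.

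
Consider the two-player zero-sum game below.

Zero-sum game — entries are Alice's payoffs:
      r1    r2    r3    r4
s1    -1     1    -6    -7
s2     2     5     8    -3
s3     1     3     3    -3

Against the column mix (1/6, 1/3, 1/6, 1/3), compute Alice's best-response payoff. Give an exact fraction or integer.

s1: (-1)·(1/6) + (1)·(1/3) + (-6)·(1/6) + (-7)·(1/3) = -19/6.
s2: (2)·(1/6) + (5)·(1/3) + (8)·(1/6) + (-3)·(1/3) = 7/3.
s3: (1)·(1/6) + (3)·(1/3) + (3)·(1/6) + (-3)·(1/3) = 2/3.
The best pure response is s2 with expected payoff 7/3.

7/3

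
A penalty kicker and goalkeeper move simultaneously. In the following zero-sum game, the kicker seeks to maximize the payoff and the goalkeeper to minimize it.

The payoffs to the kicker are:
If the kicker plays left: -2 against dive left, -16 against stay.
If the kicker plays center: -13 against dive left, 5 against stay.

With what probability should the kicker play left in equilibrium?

Row minima are -16 and -13, so the kicker's maximin is -13; column maxima are -2 and 5, so the goalkeeper's minimax is -2. These differ, so the equilibrium is in mixed strategies.
Let the kicker play left with probability p. The goalkeeper is indifferent when −2p − 13(1−p) = −16p + 5(1−p), giving p = 9/16.

9/16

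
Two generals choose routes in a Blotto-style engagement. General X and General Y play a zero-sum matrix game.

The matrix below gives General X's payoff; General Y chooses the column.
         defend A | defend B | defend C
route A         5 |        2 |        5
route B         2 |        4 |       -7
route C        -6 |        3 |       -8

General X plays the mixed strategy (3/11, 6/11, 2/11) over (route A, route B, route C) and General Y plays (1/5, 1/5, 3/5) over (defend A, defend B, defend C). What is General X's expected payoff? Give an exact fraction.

-78/55

Against (1/5, 1/5, 3/5), each row's expected payoff is route A: 22/5; route B: -3; route C: -27/5.
Taking the (3/11, 6/11, 2/11)-weighted average: (3/11)·(22/5) + (6/11)·(-3) + (2/11)·(-27/5) = -78/55.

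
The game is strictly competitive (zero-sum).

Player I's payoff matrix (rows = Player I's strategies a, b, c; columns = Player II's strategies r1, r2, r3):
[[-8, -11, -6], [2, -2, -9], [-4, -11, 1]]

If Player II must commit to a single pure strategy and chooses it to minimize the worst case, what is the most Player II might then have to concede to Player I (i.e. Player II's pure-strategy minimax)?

-2

The worst case (largest entry) in each column is r1: 2, r2: -2, r3: 1.
The best (smallest) of these is -2.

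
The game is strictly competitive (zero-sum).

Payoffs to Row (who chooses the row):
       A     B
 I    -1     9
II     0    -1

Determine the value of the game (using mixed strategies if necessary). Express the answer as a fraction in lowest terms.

Row minima are -1 and -1, so Row's maximin is -1; column maxima are 0 and 9, so Column's minimax is 0. These differ, so the equilibrium is in mixed strategies.
Let Row play I with probability p. Column is indifferent when −p = 9p − (1−p), giving p = 1/11.
Let Column play A with probability q. Row is indifferent when −q + 9(1−q) = −(1−q), giving q = 10/11.
The value is -1·(10/11) + (9)·(1/11) = -1/11.

-1/11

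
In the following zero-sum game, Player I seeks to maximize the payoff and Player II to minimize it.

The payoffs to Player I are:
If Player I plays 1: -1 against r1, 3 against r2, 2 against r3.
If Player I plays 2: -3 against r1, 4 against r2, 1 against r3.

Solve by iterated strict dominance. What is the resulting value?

Column r3 is strictly dominated by r1 for Player II (-1<2, -3<1); eliminate r3.
Column r2 is strictly dominated by r1 for Player II (-1<3, -3<4); eliminate r2.
Row 2 is strictly dominated by row 1 (-1>-3); eliminate 2.
Only (1, r1) remains, with payoff -1.

-1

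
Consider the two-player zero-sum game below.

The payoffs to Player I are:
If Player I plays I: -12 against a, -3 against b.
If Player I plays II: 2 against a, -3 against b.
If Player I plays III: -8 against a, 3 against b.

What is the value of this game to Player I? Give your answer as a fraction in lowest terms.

Row I is strictly dominated by row III, so Player I never plays it.
The remaining 2×2 game on (II, III) × (a, b) has no saddle point. Let Player I play II with probability p; indifference gives 2p − 8(1−p) = −3p + 3(1−p), so p = 11/16.
Similarly Player II's optimal q on a is 3/8, and the value is 2·(3/8) + (-3)·(5/8) = -9/8.

-9/8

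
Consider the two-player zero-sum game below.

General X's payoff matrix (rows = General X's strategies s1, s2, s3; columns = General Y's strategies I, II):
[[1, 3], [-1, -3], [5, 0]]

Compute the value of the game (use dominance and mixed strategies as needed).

15/7

Row s2 is strictly dominated by row s1, so General X never plays it.
The remaining 2×2 game on (s1, s3) × (I, II) has no saddle point. Let General X play s1 with probability p; indifference gives p + 5(1−p) = 3p, so p = 5/7.
Similarly General Y's optimal q on I is 3/7, and the value is 1·(3/7) + (3)·(4/7) = 15/7.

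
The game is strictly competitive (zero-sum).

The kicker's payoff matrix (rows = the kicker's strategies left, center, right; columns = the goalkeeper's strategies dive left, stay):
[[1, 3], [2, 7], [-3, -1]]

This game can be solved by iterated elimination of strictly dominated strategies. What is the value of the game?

Row right is strictly dominated by row left (1>-3, 3>-1); eliminate right.
Row left is strictly dominated by row center (2>1, 7>3); eliminate left.
Column stay is strictly dominated by dive left for the goalkeeper (2<7); eliminate stay.
Only (center, dive left) remains, with payoff 2.

2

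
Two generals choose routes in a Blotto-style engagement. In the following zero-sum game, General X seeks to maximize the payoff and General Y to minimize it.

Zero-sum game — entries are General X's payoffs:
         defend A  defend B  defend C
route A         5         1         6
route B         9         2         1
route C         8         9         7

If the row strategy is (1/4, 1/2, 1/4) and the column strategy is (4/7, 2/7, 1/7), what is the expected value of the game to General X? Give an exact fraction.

167/28

Against (4/7, 2/7, 1/7), each row's expected payoff is route A: 4; route B: 41/7; route C: 57/7.
Taking the (1/4, 1/2, 1/4)-weighted average: (1/4)·(4) + (1/2)·(41/7) + (1/4)·(57/7) = 167/28.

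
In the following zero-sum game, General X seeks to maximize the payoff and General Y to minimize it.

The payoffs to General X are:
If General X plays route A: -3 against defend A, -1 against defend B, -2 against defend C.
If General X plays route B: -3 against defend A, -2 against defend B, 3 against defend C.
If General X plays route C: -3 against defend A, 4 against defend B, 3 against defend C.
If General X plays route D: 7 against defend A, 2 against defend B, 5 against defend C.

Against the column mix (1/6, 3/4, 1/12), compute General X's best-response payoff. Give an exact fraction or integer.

37/12

route A: (-3)·(1/6) + (-1)·(3/4) + (-2)·(1/12) = -17/12.
route B: (-3)·(1/6) + (-2)·(3/4) + (3)·(1/12) = -7/4.
route C: (-3)·(1/6) + (4)·(3/4) + (3)·(1/12) = 11/4.
route D: (7)·(1/6) + (2)·(3/4) + (5)·(1/12) = 37/12.
The best pure response is route D with expected payoff 37/12.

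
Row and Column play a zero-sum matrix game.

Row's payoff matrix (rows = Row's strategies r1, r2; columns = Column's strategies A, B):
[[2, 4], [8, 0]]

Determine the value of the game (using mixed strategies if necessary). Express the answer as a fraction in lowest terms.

Row minima are 2 and 0, so Row's maximin is 2; column maxima are 8 and 4, so Column's minimax is 4. These differ, so the equilibrium is in mixed strategies.
Let Row play r1 with probability p. Column is indifferent when 2p + 8(1−p) = 4p, giving p = 4/5.
Let Column play A with probability q. Row is indifferent when 2q + 4(1−q) = 8q, giving q = 2/5.
The value is 2·(2/5) + (4)·(3/5) = 16/5.

16/5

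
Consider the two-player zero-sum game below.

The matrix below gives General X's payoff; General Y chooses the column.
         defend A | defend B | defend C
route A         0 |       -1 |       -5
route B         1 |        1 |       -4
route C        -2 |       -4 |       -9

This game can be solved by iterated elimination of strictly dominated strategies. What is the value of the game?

Row route A is strictly dominated by row route B (1>0, 1>-1, -4>-5); eliminate route A.
Column defend B is strictly dominated by defend C for General Y (-4<1, -9<-4); eliminate defend B.
Column defend A is strictly dominated by defend C for General Y (-4<1, -9<-2); eliminate defend A.
Row route C is strictly dominated by row route B (-4>-9); eliminate route C.
Only (route B, defend C) remains, with payoff -4.

-4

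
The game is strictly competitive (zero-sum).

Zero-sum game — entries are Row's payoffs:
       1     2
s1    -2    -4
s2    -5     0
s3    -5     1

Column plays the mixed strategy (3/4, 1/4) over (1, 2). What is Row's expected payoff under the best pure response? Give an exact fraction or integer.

-5/2

s1: (-2)·(3/4) + (-4)·(1/4) = -5/2.
s2: (-5)·(3/4) + (0)·(1/4) = -15/4.
s3: (-5)·(3/4) + (1)·(1/4) = -7/2.
The best pure response is s1 with expected payoff -5/2.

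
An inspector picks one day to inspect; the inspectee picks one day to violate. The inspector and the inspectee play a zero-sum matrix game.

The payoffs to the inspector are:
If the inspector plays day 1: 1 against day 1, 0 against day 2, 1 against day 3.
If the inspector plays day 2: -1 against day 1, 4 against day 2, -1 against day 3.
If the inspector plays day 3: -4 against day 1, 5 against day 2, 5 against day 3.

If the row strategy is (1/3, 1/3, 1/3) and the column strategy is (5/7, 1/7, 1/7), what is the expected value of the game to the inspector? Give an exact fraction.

Against (5/7, 1/7, 1/7), each row's expected payoff is day 1: 6/7; day 2: -2/7; day 3: -10/7.
Taking the (1/3, 1/3, 1/3)-weighted average: (1/3)·(6/7) + (1/3)·(-2/7) + (1/3)·(-10/7) = -2/7.

-2/7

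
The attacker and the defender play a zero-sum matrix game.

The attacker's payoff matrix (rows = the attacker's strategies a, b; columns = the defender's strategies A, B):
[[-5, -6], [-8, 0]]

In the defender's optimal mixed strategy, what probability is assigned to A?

Row minima are -6 and -8, so the attacker's maximin is -6; column maxima are -5 and 0, so the defender's minimax is -5. These differ, so the equilibrium is in mixed strategies.
Let the defender play A with probability q. The attacker is indifferent when −5q − 6(1−q) = −8q, giving q = 2/3.

2/3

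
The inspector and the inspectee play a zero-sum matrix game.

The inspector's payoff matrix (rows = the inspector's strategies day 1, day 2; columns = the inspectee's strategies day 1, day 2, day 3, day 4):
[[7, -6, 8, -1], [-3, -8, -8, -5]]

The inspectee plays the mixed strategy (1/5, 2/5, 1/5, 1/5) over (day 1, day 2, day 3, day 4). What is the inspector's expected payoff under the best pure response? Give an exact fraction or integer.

2/5

day 1: (7)·(1/5) + (-6)·(2/5) + (8)·(1/5) + (-1)·(1/5) = 2/5.
day 2: (-3)·(1/5) + (-8)·(2/5) + (-8)·(1/5) + (-5)·(1/5) = -32/5.
The best pure response is day 1 with expected payoff 2/5.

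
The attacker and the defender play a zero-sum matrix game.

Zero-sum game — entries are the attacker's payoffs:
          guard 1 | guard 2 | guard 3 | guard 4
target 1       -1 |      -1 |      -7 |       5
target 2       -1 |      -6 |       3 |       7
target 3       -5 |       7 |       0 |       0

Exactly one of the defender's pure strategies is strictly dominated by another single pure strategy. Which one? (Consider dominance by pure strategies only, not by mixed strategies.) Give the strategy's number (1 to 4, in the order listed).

The defender prefers columns that give the attacker less. Compare guard 4 with guard 1: -1 < 5, -1 < 7, -5 < 0.
So guard 1 strictly dominates guard 4 for the defender; guard 4 is strictly dominated.

4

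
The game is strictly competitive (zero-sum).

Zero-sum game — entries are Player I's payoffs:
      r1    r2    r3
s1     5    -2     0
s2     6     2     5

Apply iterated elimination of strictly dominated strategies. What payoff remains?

Row s1 is strictly dominated by row s2 (6>5, 2>-2, 5>0); eliminate s1.
Column r1 is strictly dominated by r2 for Player II (2<6); eliminate r1.
Column r3 is strictly dominated by r2 for Player II (2<5); eliminate r3.
Only (s2, r2) remains, with payoff 2.

2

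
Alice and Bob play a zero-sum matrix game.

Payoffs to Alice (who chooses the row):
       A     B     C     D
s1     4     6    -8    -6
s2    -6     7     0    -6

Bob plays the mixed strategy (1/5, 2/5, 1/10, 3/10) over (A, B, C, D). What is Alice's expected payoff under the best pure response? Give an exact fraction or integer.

3/5

s1: (4)·(1/5) + (6)·(2/5) + (-8)·(1/10) + (-6)·(3/10) = 3/5.
s2: (-6)·(1/5) + (7)·(2/5) + (0)·(1/10) + (-6)·(3/10) = -1/5.
The best pure response is s1 with expected payoff 3/5.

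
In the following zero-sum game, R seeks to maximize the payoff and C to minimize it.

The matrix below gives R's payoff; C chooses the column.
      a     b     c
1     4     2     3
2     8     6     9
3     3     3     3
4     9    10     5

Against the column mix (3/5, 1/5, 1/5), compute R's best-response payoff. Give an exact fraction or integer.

42/5

1: (4)·(3/5) + (2)·(1/5) + (3)·(1/5) = 17/5.
2: (8)·(3/5) + (6)·(1/5) + (9)·(1/5) = 39/5.
3: (3)·(3/5) + (3)·(1/5) + (3)·(1/5) = 3.
4: (9)·(3/5) + (10)·(1/5) + (5)·(1/5) = 42/5.
The best pure response is 4 with expected payoff 42/5.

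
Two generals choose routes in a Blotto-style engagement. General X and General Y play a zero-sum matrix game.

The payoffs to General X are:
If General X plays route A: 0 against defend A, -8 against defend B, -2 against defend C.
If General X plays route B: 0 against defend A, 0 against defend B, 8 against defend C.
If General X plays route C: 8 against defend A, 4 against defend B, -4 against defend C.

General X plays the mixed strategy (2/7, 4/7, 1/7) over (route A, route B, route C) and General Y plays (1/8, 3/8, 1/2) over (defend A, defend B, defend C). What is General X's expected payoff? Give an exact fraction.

Against (1/8, 3/8, 1/2), each row's expected payoff is route A: -4; route B: 4; route C: 1/2.
Taking the (2/7, 4/7, 1/7)-weighted average: (2/7)·(-4) + (4/7)·(4) + (1/7)·(1/2) = 17/14.

17/14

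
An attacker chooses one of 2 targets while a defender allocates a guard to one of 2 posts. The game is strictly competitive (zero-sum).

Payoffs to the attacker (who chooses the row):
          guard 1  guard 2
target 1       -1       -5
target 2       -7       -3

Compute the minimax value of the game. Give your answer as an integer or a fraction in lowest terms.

-4

Row minima are -5 and -7, so the attacker's maximin is -5; column maxima are -1 and -3, so the defender's minimax is -3. These differ, so the equilibrium is in mixed strategies.
Let the attacker play target 1 with probability p. The defender is indifferent when −p − 7(1−p) = −5p − 3(1−p), giving p = 1/2.
Let the defender play guard 1 with probability q. The attacker is indifferent when −q − 5(1−q) = −7q − 3(1−q), giving q = 1/4.
The value is -1·(1/4) + (-5)·(3/4) = -4.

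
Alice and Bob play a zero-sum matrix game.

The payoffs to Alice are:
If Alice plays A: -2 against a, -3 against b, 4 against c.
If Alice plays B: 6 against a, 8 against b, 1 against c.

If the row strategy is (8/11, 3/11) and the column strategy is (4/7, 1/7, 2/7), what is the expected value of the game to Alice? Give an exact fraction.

Against (4/7, 1/7, 2/7), each row's expected payoff is A: -3/7; B: 34/7.
Taking the (8/11, 3/11)-weighted average: (8/11)·(-3/7) + (3/11)·(34/7) = 78/77.

78/77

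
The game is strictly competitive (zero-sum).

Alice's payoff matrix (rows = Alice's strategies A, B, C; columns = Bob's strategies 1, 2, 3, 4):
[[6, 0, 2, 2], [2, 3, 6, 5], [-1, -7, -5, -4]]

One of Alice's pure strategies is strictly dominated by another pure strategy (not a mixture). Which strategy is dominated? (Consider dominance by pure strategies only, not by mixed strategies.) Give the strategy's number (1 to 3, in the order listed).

3

Compare C with A: 6 > -1, 0 > -7, 2 > -5, 2 > -4.
So A strictly dominates C for Alice; C is strictly dominated.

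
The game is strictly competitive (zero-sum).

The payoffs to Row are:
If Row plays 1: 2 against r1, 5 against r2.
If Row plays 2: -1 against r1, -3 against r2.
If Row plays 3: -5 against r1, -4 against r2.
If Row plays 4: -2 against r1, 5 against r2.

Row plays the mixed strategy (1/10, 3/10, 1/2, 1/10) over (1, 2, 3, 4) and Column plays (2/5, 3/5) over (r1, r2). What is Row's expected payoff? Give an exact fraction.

-113/50

Against (2/5, 3/5), each row's expected payoff is 1: 19/5; 2: -11/5; 3: -22/5; 4: 11/5.
Taking the (1/10, 3/10, 1/2, 1/10)-weighted average: (1/10)·(19/5) + (3/10)·(-11/5) + (1/2)·(-22/5) + (1/10)·(11/5) = -113/50.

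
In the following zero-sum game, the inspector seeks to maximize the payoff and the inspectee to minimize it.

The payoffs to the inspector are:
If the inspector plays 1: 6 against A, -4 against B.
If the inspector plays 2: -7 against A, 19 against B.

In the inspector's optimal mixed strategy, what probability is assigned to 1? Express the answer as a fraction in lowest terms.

13/18

Row minima are -4 and -7, so the inspector's maximin is -4; column maxima are 6 and 19, so the inspectee's minimax is 6. These differ, so the equilibrium is in mixed strategies.
Let the inspector play 1 with probability p. The inspectee is indifferent when 6p − 7(1−p) = −4p + 19(1−p), giving p = 13/18.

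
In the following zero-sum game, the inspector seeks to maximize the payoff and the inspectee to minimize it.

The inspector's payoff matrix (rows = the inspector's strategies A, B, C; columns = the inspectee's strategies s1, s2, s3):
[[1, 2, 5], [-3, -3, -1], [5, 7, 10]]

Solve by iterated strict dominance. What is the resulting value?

5

Column s3 is strictly dominated by s1 for the inspectee (1<5, -3<-1, 5<10); eliminate s3.
Row A is strictly dominated by row C (5>1, 7>2); eliminate A.
Row B is strictly dominated by row C (5>-3, 7>-3); eliminate B.
Column s2 is strictly dominated by s1 for the inspectee (5<7); eliminate s2.
Only (C, s1) remains, with payoff 5.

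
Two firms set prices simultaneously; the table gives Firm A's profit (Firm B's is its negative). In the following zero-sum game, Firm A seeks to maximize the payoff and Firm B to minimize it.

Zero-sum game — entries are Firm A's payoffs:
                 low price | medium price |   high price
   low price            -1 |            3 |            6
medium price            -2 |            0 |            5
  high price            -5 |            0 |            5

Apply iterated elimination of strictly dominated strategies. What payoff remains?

Row high price is strictly dominated by row low price (-1>-5, 3>0, 6>5); eliminate high price.
Row medium price is strictly dominated by row low price (-1>-2, 3>0, 6>5); eliminate medium price.
Column high price is strictly dominated by low price for Firm B (-1<6); eliminate high price.
Column medium price is strictly dominated by low price for Firm B (-1<3); eliminate medium price.
Only (low price, low price) remains, with payoff -1.

-1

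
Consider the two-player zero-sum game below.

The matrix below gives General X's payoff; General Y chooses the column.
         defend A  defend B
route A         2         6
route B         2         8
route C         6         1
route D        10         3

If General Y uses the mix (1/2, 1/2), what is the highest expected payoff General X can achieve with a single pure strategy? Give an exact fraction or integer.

13/2

route A: (2)·(1/2) + (6)·(1/2) = 4.
route B: (2)·(1/2) + (8)·(1/2) = 5.
route C: (6)·(1/2) + (1)·(1/2) = 7/2.
route D: (10)·(1/2) + (3)·(1/2) = 13/2.
The best pure response is route D with expected payoff 13/2.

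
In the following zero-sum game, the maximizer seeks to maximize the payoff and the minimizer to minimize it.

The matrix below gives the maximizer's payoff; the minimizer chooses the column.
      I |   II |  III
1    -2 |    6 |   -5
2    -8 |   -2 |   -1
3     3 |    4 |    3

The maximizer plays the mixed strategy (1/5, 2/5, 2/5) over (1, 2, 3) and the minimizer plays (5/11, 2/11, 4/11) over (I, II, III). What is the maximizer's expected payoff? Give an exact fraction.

Against (5/11, 2/11, 4/11), each row's expected payoff is 1: -18/11; 2: -48/11; 3: 35/11.
Taking the (1/5, 2/5, 2/5)-weighted average: (1/5)·(-18/11) + (2/5)·(-48/11) + (2/5)·(35/11) = -4/5.

-4/5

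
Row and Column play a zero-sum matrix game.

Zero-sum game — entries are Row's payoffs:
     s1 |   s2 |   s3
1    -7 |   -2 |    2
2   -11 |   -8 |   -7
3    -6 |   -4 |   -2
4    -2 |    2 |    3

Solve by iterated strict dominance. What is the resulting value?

-2

Row 3 is strictly dominated by row 4 (-2>-6, 2>-4, 3>-2); eliminate 3.
Column s2 is strictly dominated by s1 for Column (-7<-2, -11<-8, -2<2); eliminate s2.
Column s3 is strictly dominated by s1 for Column (-7<2, -11<-7, -2<3); eliminate s3.
Row 2 is strictly dominated by row 1 (-7>-11); eliminate 2.
Row 1 is strictly dominated by row 4 (-2>-7); eliminate 1.
Only (4, s1) remains, with payoff -2.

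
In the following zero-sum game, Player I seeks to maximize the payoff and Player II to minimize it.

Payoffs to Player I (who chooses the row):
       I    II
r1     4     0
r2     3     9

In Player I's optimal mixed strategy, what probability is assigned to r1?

3/5

Row minima are 0 and 3, so Player I's maximin is 3; column maxima are 4 and 9, so Player II's minimax is 4. These differ, so the equilibrium is in mixed strategies.
Let Player I play r1 with probability p. Player II is indifferent when 4p + 3(1−p) = 9(1−p), giving p = 3/5.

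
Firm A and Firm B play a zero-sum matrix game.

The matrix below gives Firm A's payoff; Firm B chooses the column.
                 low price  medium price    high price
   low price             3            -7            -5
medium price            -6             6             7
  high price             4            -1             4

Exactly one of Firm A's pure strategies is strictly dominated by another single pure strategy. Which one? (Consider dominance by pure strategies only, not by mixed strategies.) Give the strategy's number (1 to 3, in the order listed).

1

Compare low price with high price: 4 > 3, -1 > -7, 4 > -5.
So high price strictly dominates low price for Firm A; low price is strictly dominated.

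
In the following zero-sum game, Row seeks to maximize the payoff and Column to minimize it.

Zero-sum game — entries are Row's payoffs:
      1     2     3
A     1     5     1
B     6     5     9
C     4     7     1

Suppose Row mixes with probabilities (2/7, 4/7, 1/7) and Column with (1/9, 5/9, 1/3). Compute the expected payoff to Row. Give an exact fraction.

Against (1/9, 5/9, 1/3), each row's expected payoff is A: 29/9; B: 58/9; C: 14/3.
Taking the (2/7, 4/7, 1/7)-weighted average: (2/7)·(29/9) + (4/7)·(58/9) + (1/7)·(14/3) = 332/63.

332/63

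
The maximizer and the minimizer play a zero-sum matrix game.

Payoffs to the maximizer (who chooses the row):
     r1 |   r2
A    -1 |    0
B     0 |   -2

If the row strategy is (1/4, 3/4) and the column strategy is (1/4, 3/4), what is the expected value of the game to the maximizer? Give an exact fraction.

-19/16

Against (1/4, 3/4), each row's expected payoff is A: -1/4; B: -3/2.
Taking the (1/4, 3/4)-weighted average: (1/4)·(-1/4) + (3/4)·(-3/2) = -19/16.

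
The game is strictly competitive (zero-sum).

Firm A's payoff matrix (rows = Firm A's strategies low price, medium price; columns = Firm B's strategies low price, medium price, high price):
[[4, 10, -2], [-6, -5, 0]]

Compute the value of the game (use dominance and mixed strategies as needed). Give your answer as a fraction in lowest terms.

Column medium price is strictly dominated by low price for Firm B (it gives Firm A more in every row).
The remaining 2×2 game on (low price, medium price) × (low price, high price) has no saddle point. Let Firm A play low price with probability p; indifference gives 4p − 6(1−p) = −2p, so p = 1/2.
Similarly Firm B's optimal q on low price is 1/6, and the value is 4·(1/6) + (-2)·(5/6) = -1.

-1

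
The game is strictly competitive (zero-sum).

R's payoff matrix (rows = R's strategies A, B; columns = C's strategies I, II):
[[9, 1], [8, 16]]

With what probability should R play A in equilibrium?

Row minima are 1 and 8, so R's maximin is 8; column maxima are 9 and 16, so C's minimax is 9. These differ, so the equilibrium is in mixed strategies.
Let R play A with probability p. C is indifferent when 9p + 8(1−p) = p + 16(1−p), giving p = 1/2.

1/2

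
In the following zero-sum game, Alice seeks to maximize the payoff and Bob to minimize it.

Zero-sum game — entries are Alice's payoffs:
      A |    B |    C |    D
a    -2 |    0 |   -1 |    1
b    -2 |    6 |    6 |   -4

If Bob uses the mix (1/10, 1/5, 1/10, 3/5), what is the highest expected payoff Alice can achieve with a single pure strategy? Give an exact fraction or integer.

a: (-2)·(1/10) + (0)·(1/5) + (-1)·(1/10) + (1)·(3/5) = 3/10.
b: (-2)·(1/10) + (6)·(1/5) + (6)·(1/10) + (-4)·(3/5) = -4/5.
The best pure response is a with expected payoff 3/10.

3/10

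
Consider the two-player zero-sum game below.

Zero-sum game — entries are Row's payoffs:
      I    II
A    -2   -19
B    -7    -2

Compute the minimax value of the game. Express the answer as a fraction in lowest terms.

-129/22

Row minima are -19 and -7, so Row's maximin is -7; column maxima are -2 and -2, so Column's minimax is -2. These differ, so the equilibrium is in mixed strategies.
Let Row play A with probability p. Column is indifferent when −2p − 7(1−p) = −19p − 2(1−p), giving p = 5/22.
Let Column play I with probability q. Row is indifferent when −2q − 19(1−q) = −7q − 2(1−q), giving q = 17/22.
The value is -2·(17/22) + (-19)·(5/22) = -129/22.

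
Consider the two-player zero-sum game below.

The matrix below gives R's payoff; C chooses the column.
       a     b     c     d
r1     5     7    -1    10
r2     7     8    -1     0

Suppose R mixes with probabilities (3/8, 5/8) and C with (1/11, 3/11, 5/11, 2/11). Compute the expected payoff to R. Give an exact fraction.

Against (1/11, 3/11, 5/11, 2/11), each row's expected payoff is r1: 41/11; r2: 26/11.
Taking the (3/8, 5/8)-weighted average: (3/8)·(41/11) + (5/8)·(26/11) = 23/8.

23/8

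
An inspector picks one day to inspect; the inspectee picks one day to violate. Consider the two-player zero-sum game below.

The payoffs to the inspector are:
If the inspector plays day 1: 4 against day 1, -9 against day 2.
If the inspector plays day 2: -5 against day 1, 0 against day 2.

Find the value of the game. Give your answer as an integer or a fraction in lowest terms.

-5/2

Row minima are -9 and -5, so the inspector's maximin is -5; column maxima are 4 and 0, so the inspectee's minimax is 0. These differ, so the equilibrium is in mixed strategies.
Let the inspector play day 1 with probability p. The inspectee is indifferent when 4p − 5(1−p) = −9p, giving p = 5/18.
Let the inspectee play day 1 with probability q. The inspector is indifferent when 4q − 9(1−q) = −5q, giving q = 1/2.
The value is 4·(1/2) + (-9)·(1/2) = -5/2.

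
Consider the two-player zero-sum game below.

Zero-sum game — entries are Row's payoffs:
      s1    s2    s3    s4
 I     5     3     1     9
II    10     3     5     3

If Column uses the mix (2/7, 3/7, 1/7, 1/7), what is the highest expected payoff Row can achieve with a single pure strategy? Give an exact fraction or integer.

37/7

I: (5)·(2/7) + (3)·(3/7) + (1)·(1/7) + (9)·(1/7) = 29/7.
II: (10)·(2/7) + (3)·(3/7) + (5)·(1/7) + (3)·(1/7) = 37/7.
The best pure response is II with expected payoff 37/7.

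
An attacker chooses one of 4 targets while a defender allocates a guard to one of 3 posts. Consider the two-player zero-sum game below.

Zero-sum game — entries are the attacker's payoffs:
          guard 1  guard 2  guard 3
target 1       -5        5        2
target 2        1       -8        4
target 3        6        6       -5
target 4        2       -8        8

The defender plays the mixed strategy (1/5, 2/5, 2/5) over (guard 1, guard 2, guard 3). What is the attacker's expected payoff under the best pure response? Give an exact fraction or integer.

9/5

target 1: (-5)·(1/5) + (5)·(2/5) + (2)·(2/5) = 9/5.
target 2: (1)·(1/5) + (-8)·(2/5) + (4)·(2/5) = -7/5.
target 3: (6)·(1/5) + (6)·(2/5) + (-5)·(2/5) = 8/5.
target 4: (2)·(1/5) + (-8)·(2/5) + (8)·(2/5) = 2/5.
The best pure response is target 1 with expected payoff 9/5.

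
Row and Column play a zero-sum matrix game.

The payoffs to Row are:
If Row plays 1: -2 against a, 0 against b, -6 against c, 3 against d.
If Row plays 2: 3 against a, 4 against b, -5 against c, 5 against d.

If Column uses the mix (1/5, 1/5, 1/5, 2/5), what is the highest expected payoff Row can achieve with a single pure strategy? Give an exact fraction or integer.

12/5

1: (-2)·(1/5) + (0)·(1/5) + (-6)·(1/5) + (3)·(2/5) = -2/5.
2: (3)·(1/5) + (4)·(1/5) + (-5)·(1/5) + (5)·(2/5) = 12/5.
The best pure response is 2 with expected payoff 12/5.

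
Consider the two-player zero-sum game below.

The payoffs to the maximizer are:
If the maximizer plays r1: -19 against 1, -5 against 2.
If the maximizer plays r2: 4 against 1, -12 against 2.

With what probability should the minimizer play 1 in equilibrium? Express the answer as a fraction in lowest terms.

7/30

Row minima are -19 and -12, so the maximizer's maximin is -12; column maxima are 4 and -5, so the minimizer's minimax is -5. These differ, so the equilibrium is in mixed strategies.
Let the minimizer play 1 with probability q. The maximizer is indifferent when −19q − 5(1−q) = 4q − 12(1−q), giving q = 7/30.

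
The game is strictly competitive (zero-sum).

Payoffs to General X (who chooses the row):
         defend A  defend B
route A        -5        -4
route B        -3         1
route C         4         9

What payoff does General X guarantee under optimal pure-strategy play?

Row minima: -5, -3, 4 → General X's maximin is 4.
Column maxima: 4, 9 → General Y's minimax is 4.
They coincide at (route C, defend A), so the value is 4.

4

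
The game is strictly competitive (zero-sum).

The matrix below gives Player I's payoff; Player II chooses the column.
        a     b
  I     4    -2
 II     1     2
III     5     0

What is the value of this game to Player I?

5/3

Row I is strictly dominated by row III, so Player I never plays it.
The remaining 2×2 game on (II, III) × (a, b) has no saddle point. Let Player I play II with probability p; indifference gives p + 5(1−p) = 2p, so p = 5/6.
Similarly Player II's optimal q on a is 1/3, and the value is 1·(1/3) + (2)·(2/3) = 5/3.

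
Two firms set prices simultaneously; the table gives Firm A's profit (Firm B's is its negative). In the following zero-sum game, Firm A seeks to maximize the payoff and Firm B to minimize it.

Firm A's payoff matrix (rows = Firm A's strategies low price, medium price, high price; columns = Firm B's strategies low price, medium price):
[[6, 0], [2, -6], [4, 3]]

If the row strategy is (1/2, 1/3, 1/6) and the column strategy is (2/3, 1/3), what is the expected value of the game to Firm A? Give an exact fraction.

43/18

Against (2/3, 1/3), each row's expected payoff is low price: 4; medium price: -2/3; high price: 11/3.
Taking the (1/2, 1/3, 1/6)-weighted average: (1/2)·(4) + (1/3)·(-2/3) + (1/6)·(11/3) = 43/18.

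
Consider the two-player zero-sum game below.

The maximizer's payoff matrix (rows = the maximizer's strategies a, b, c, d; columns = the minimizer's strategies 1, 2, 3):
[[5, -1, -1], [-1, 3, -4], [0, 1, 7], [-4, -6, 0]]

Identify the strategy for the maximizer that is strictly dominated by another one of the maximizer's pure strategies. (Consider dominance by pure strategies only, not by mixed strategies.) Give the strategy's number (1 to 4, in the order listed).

4

Compare d with c: 0 > -4, 1 > -6, 7 > 0.
So c strictly dominates d for the maximizer; d is strictly dominated.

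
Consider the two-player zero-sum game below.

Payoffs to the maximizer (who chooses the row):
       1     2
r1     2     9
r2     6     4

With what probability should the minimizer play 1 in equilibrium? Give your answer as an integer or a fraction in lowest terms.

Row minima are 2 and 4, so the maximizer's maximin is 4; column maxima are 6 and 9, so the minimizer's minimax is 6. These differ, so the equilibrium is in mixed strategies.
Let the minimizer play 1 with probability q. The maximizer is indifferent when 2q + 9(1−q) = 6q + 4(1−q), giving q = 5/9.

5/9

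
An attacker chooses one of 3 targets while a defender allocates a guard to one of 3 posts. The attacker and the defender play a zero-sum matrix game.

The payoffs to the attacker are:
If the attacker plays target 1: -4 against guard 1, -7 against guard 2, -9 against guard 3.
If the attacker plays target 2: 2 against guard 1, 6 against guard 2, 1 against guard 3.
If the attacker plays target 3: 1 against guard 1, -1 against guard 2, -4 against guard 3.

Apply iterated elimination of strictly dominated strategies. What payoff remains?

1

Row target 1 is strictly dominated by row target 2 (2>-4, 6>-7, 1>-9); eliminate target 1.
Column guard 1 is strictly dominated by guard 3 for the defender (1<2, -4<1); eliminate guard 1.
Row target 3 is strictly dominated by row target 2 (6>-1, 1>-4); eliminate target 3.
Column guard 2 is strictly dominated by guard 3 for the defender (1<6); eliminate guard 2.
Only (target 2, guard 3) remains, with payoff 1.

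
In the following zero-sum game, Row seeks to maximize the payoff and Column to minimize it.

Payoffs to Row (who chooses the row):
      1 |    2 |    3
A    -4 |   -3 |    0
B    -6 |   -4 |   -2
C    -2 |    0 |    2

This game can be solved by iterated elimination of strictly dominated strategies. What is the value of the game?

-2

Row A is strictly dominated by row C (-2>-4, 0>-3, 2>0); eliminate A.
Column 3 is strictly dominated by 1 for Column (-6<-2, -2<2); eliminate 3.
Row B is strictly dominated by row C (-2>-6, 0>-4); eliminate B.
Column 2 is strictly dominated by 1 for Column (-2<0); eliminate 2.
Only (C, 1) remains, with payoff -2.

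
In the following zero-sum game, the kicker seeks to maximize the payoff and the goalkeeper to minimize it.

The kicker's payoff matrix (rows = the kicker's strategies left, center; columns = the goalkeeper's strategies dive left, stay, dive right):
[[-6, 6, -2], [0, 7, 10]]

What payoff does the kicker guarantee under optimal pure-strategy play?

0

Row minima: -6, 0 → the kicker's maximin is 0.
Column maxima: 0, 7, 10 → the goalkeeper's minimax is 0.
They coincide at (center, dive left), so the value is 0.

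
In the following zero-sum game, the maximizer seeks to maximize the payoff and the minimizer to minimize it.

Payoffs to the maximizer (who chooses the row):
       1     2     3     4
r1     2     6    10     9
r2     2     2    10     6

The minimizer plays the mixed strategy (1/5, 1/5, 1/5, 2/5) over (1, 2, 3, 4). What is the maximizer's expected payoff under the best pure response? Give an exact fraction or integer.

36/5

r1: (2)·(1/5) + (6)·(1/5) + (10)·(1/5) + (9)·(2/5) = 36/5.
r2: (2)·(1/5) + (2)·(1/5) + (10)·(1/5) + (6)·(2/5) = 26/5.
The best pure response is r1 with expected payoff 36/5.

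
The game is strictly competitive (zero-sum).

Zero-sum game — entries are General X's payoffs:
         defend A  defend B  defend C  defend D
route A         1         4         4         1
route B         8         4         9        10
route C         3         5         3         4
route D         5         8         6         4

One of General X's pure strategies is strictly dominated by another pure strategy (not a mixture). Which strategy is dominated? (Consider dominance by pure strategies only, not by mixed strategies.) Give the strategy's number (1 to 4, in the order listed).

1

Compare route A with route D: 5 > 1, 8 > 4, 6 > 4, 4 > 1.
So route D strictly dominates route A for General X; route A is strictly dominated.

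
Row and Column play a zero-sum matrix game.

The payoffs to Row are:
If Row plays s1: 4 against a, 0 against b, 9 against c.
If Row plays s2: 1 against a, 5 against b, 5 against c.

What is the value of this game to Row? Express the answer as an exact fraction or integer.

Column c is strictly dominated by a for Column (it gives Row more in every row).
The remaining 2×2 game on (s1, s2) × (a, b) has no saddle point. Let Row play s1 with probability p; indifference gives 4p + (1−p) = 5(1−p), so p = 1/2.
Similarly Column's optimal q on a is 5/8, and the value is 4·(5/8) + (0)·(3/8) = 5/2.

5/2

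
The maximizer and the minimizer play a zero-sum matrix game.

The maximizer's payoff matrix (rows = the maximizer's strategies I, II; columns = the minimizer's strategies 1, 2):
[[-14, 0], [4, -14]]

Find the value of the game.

-49/8

Row minima are -14 and -14, so the maximizer's maximin is -14; column maxima are 4 and 0, so the minimizer's minimax is 0. These differ, so the equilibrium is in mixed strategies.
Let the maximizer play I with probability p. The minimizer is indifferent when −14p + 4(1−p) = −14(1−p), giving p = 9/16.
Let the minimizer play 1 with probability q. The maximizer is indifferent when −14q = 4q − 14(1−q), giving q = 7/16.
The value is -14·(7/16) + (0)·(9/16) = -49/8.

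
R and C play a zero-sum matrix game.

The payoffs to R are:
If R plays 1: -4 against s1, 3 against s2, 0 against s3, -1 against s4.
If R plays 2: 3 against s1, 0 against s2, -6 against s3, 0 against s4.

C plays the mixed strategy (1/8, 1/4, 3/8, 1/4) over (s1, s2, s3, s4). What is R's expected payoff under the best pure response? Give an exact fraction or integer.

1: (-4)·(1/8) + (3)·(1/4) + (0)·(3/8) + (-1)·(1/4) = 0.
2: (3)·(1/8) + (0)·(1/4) + (-6)·(3/8) + (0)·(1/4) = -15/8.
The best pure response is 1 with expected payoff 0.

0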